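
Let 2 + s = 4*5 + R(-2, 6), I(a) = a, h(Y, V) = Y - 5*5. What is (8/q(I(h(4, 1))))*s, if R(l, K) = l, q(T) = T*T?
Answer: 128/441 ≈ 0.29025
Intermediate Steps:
h(Y, V) = -25 + Y (h(Y, V) = Y - 25 = -25 + Y)
q(T) = T**2
s = 16 (s = -2 + (4*5 - 2) = -2 + (20 - 2) = -2 + 18 = 16)
(8/q(I(h(4, 1))))*s = (8/((-25 + 4)**2))*16 = (8/((-21)**2))*16 = (8/441)*16 = 128/441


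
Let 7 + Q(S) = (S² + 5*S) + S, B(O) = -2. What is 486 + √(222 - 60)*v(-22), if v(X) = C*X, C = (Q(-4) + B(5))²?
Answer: 486 - 57222*√2 ≈ -80438.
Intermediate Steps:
Q(S) = -7 + S² + 6*S (Q(S) = -7 + ((S² + 5*S) + S) = -7 + (S² + 6*S) = -7 + S² + 6*S)
C = 289 (C = ((-7 + (-4)² + 6*(-4)) - 2)² = ((-7 + 16 - 24) - 2)² = (-15 - 2)² = (-17)² = 289)
v(X) = 289*X
486 + √(222 - 60)*v(-22) = 486 + √(222 - 60)*(289*(-22)) = 486 + √162*(-6358) = 486 + (9*√2)*(-6358) = 486 - 57222*√2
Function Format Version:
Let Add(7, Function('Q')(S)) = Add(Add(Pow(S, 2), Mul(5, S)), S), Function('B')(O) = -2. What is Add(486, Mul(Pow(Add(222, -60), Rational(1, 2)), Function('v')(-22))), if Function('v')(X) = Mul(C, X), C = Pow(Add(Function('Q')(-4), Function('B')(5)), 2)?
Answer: Add(486, Mul(-57222, Pow(2, Rational(1, 2)))) ≈ -80438.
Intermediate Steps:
Function('Q')(S) = Add(-7, Pow(S, 2), Mul(6, S)) (Function('Q')(S) = Add(-7, Add(Add(Pow(S, 2), Mul(5, S)), S)) = Add(-7, Add(Pow(S, 2), Mul(6, S))) = Add(-7, Pow(S, 2), Mul(6, S)))
C = 289 (C = Pow(Add(Add(-7, Pow(-4, 2), Mul(6, -4)), -2), 2) = Pow(Add(Add(-7, 16, -24), -2), 2) = Pow(Add(-15, -2), 2) = Pow(-17, 2) = 289)
Function('v')(X) = Mul(289, X)
Add(486, Mul(Pow(Add(222, -60), Rational(1, 2)), Function('v')(-22))) = Add(486, Mul(Pow(Add(222, -60), Rational(1, 2)), Mul(289, -22))) = Add(486, Mul(Pow(162, Rational(1, 2)), -6358)) = Add(486, Mul(Mul(9, Pow(2, Rational(1, 2))), -6358)) = Add(486, Mul(-57222, Pow(2, Rational(1, 2))))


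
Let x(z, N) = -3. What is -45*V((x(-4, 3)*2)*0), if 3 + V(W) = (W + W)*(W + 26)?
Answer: 135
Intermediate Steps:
V(W) = -3 + 2*W*(26 + W) (V(W) = -3 + (W + W)*(W + 26) = -3 + (2*W)*(26 + W) = -3 + 2*W*(26 + W))
-45*V((x(-4, 3)*2)*0) = -45*(-3 + 2*(-3*2*0)**2 + 52*(-3*2*0)) = -45*(-3 + 2*(-6*0)**2 + 52*(-6*0)) = -45*(-3 + 2*0**2 + 52*0) = -45*(-3 + 2*0 + 0) = -45*(-3 + 0 + 0) = -45*(-3) = 135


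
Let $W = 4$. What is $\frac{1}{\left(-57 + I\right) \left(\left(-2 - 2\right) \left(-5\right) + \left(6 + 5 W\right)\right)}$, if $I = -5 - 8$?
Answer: $- \frac{1}{3220} \approx -0.00031056$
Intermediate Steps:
$I = -13$
$\frac{1}{\left(-57 + I\right) \left(\left(-2 - 2\right) \left(-5\right) + \left(6 + 5 W\right)\right)} = \frac{1}{\left(-57 - 13\right) \left(\left(-2 - 2\right) \left(-5\right) + \left(6 + 5 \cdot 4\right)\right)} = \frac{1}{\left(-70\right) \left(\left(-4\right) \left(-5\right) + \left(6 + 20\right)\right)} = \frac{1}{\left(-70\right) \left(20 + 26\right)} = \frac{1}{\left(-70\right) 46} = \frac{1}{-3220} = - \frac{1}{3220}$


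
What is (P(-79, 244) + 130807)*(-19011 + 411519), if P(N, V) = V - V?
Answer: 51342793956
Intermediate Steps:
P(N, V) = 0
(P(-79, 244) + 130807)*(-19011 + 411519) = (0 + 130807)*(-19011 + 411519) = 130807*392508 = 51342793956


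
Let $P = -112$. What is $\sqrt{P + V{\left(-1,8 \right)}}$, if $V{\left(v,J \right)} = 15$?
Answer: $i \sqrt{97} \approx 9.8489 i$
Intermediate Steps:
$\sqrt{P + V{\left(-1,8 \right)}} = \sqrt{-112 + 15} = \sqrt{-97} = i \sqrt{97}$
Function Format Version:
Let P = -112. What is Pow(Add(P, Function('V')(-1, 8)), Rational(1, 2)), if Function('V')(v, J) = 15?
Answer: Mul(I, Pow(97, Rational(1, 2))) ≈ Mul(9.8489, I)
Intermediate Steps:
Pow(Add(P, Function('V')(-1, 8)), Rational(1, 2)) = Pow(Add(-112, 15), Rational(1, 2)) = Pow(-97, Rational(1, 2)) = Mul(I, Pow(97, Rational(1, 2)))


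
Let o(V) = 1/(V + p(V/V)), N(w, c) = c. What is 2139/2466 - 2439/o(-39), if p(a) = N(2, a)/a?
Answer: 76185317/822 ≈ 92683.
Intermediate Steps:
p(a) = 1 (p(a) = a/a = 1)
o(V) = 1/(1 + V) (o(V) = 1/(V + 1) = 1/(1 + V))
2139/2466 - 2439/o(-39) = 2139/2466 - 2439/(1/(1 - 39)) = 2139*(1/2466) - 2439/(1/(-38)) = 713/822 - 2439/(-1/38) = 713/822 - 2439*(-38) = 713/822 + 92682 = 76185317/822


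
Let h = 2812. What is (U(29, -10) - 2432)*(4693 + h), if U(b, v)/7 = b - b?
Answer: -18252160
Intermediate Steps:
U(b, v) = 0 (U(b, v) = 7*(b - b) = 7*0 = 0)
(U(29, -10) - 2432)*(4693 + h) = (0 - 2432)*(4693 + 2812) = -2432*7505 = -18252160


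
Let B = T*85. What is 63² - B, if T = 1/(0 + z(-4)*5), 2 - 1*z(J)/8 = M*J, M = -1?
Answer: 63521/16 ≈ 3970.1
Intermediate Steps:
z(J) = 16 + 8*J (z(J) = 16 - (-8)*J = 16 + 8*J)
T = -1/80 (T = 1/(0 + (16 + 8*(-4))*5) = 1/(0 + (16 - 32)*5) = 1/(0 - 16*5) = 1/(0 - 80) = 1/(-80) = -1/80 ≈ -0.012500)
B = -17/16 (B = -1/80*85 = -17/16 ≈ -1.0625)
63² - B = 63² - 1*(-17/16) = 3969 + 17/16 = 63521/16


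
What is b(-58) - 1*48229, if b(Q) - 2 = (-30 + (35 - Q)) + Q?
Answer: -48222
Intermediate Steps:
b(Q) = 7 (b(Q) = 2 + ((-30 + (35 - Q)) + Q) = 2 + ((5 - Q) + Q) = 2 + 5 = 7)
b(-58) - 1*48229 = 7 - 1*48229 = 7 - 48229 = -48222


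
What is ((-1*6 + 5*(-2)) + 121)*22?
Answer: 2310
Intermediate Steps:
((-1*6 + 5*(-2)) + 121)*22 = ((-6 - 10) + 121)*22 = (-16 + 121)*22 = 105*22 = 2310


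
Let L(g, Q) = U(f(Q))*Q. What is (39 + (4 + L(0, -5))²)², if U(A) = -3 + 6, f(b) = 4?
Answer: 25600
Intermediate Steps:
U(A) = 3
L(g, Q) = 3*Q
(39 + (4 + L(0, -5))²)² = (39 + (4 + 3*(-5))²)² = (39 + (4 - 15)²)² = (39 + (-11)²)² = (39 + 121)² = 160² = 25600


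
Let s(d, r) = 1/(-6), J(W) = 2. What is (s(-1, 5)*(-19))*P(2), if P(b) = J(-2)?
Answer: 19/3 ≈ 6.3333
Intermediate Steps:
s(d, r) = -⅙
P(b) = 2
(s(-1, 5)*(-19))*P(2) = -⅙*(-19)*2 = (19/6)*2 = 19/3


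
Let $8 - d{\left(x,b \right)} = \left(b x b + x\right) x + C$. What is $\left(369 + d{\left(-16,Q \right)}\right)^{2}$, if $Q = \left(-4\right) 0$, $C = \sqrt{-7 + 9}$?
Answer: $\left(-121 + \sqrt{2}\right)^{2} \approx 14301.0$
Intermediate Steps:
$C = \sqrt{2} \approx 1.4142$
$Q = 0$
$d{\left(x,b \right)} = 8 - \sqrt{2} - x \left(x + x b^{2}\right)$ ($d{\left(x,b \right)} = 8 - \left(\left(b x b + x\right) x + \sqrt{2}\right) = 8 - \left(\left(x b^{2} + x\right) x + \sqrt{2}\right) = 8 - \left(\left(x + x b^{2}\right) x + \sqrt{2}\right) = 8 - \left(x \left(x + x b^{2}\right) + \sqrt{2}\right) = 8 - \left(\sqrt{2} + x \left(x + x b^{2}\right)\right) = 8 - \sqrt{2} - x \left(x + x b^{2}\right)$)
$\left(369 + d{\left(-16,Q \right)}\right)^{2} = \left(369 - \left(248 + \sqrt{2} + 0^{2} \left(-16\right)^{2}\right)\right)^{2} = \left(369 - \left(248 + \sqrt{2}\right)\right)^{2} = \left(121 - \sqrt{2}\right)^{2}$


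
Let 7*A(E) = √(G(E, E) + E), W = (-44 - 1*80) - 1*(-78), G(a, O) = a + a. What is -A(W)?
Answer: -I*√138/7 ≈ -1.6782*I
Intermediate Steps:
G(a, O) = 2*a
W = -46 (W = (-44 - 80) + 78 = -124 + 78 = -46)
A(E) = √3*√E/7 (A(E) = √(2*E + E)/7 = √(3*E)/7 = (√3*√E)/7 = √3*√E/7)
-A(W) = -√3*√(-46)/7 = -√3*I*√46/7 = -I*√138/7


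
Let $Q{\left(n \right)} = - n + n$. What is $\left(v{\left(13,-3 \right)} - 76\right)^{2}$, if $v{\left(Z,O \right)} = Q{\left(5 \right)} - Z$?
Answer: $7921$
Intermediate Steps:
$Q{\left(n \right)} = 0$
$v{\left(Z,O \right)} = - Z$ ($v{\left(Z,O \right)} = 0 - Z = - Z$)
$\left(v{\left(13,-3 \right)} - 76\right)^{2} = \left(\left(-1\right) 13 - 76\right)^{2} = \left(-13 - 76\right)^{2} = \left(-89\right)^{2} = 7921$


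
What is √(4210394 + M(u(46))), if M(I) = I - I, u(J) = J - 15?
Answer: √4210394 ≈ 2051.9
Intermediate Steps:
u(J) = -15 + J
M(I) = 0
√(4210394 + M(u(46))) = √(4210394 + 0) = √4210394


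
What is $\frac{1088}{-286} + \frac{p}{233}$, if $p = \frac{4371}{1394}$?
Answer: $- \frac{176067235}{46446686} \approx -3.7907$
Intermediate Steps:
$p = \frac{4371}{1394}$ ($p = 4371 \cdot \frac{1}{1394} = \frac{4371}{1394} \approx 3.1356$)
$\frac{1088}{-286} + \frac{p}{233} = \frac{1088}{-286} + \frac{4371}{1394 \cdot 233} = 1088 \left(- \frac{1}{286}\right) + \frac{4371}{1394} \cdot \frac{1}{233} = - \frac{544}{143} + \frac{4371}{324802} = - \frac{176067235}{46446686}$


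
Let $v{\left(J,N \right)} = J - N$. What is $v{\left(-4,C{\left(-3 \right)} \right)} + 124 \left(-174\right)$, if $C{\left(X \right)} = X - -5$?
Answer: $-21582$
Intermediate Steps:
$C{\left(X \right)} = 5 + X$ ($C{\left(X \right)} = X + 5 = 5 + X$)
$v{\left(-4,C{\left(-3 \right)} \right)} + 124 \left(-174\right) = \left(-4 - \left(5 - 3\right)\right) + 124 \left(-174\right) = \left(-4 - 2\right) - 21576 = -6 - 21576 = -21582$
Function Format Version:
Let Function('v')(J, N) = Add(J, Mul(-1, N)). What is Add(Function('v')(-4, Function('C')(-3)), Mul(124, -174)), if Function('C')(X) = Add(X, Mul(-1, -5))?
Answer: -21582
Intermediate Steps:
Function('C')(X) = Add(5, X) (Function('C')(X) = Add(X, 5) = Add(5, X))
Add(Function('v')(-4, Function('C')(-3)), Mul(124, -174)) = Add(Add(-4, Mul(-1, Add(5, -3))), Mul(124, -174)) = Add(Add(-4, Mul(-1, 2)), -21576) = Add(Add(-4, -2), -21576) = Add(-6, -21576) = -21582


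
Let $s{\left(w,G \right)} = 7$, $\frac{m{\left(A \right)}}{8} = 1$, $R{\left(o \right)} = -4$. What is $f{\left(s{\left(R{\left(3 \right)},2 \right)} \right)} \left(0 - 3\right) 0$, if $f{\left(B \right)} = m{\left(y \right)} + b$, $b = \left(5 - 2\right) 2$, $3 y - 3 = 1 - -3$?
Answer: $0$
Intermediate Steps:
$y = \frac{7}{3}$ ($y = 1 + \frac{1 - -3}{3} = 1 + \frac{1 + 3}{3} = 1 + \frac{1}{3} \cdot 4 = 1 + \frac{4}{3} = \frac{7}{3} \approx 2.3333$)
$m{\left(A \right)} = 8$ ($m{\left(A \right)} = 8 \cdot 1 = 8$)
$b = 6$ ($b = 3 \cdot 2 = 6$)
$f{\left(B \right)} = 14$ ($f{\left(B \right)} = 8 + 6 = 14$)
$f{\left(s{\left(R{\left(3 \right)},2 \right)} \right)} \left(0 - 3\right) 0 = 14 \left(0 - 3\right) 0 = 14 \left(\left(-3\right) 0\right) = 14 \cdot 0 = 0$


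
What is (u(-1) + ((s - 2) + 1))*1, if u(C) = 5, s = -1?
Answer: 3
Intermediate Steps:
(u(-1) + ((s - 2) + 1))*1 = (5 + ((-1 - 2) + 1))*1 = (5 + (-3 + 1))*1 = (5 - 2)*1 = 3*1 = 3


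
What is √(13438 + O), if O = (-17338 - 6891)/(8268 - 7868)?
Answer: √5350971/20 ≈ 115.66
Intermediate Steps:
O = -24229/400 ≈ -60.573
√(13438 + O) = √(13438 - 24229/400) = √(5350971/400) = √5350971/20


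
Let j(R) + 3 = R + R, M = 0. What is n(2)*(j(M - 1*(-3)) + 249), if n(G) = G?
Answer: 504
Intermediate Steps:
j(R) = -3 + 2*R (j(R) = -3 + (R + R) = -3 + 2*R)
n(2)*(j(M - 1*(-3)) + 249) = 2*((-3 + 2*(0 - 1*(-3))) + 249) = 2*((-3 + 2*(0 + 3)) + 249) = 2*((-3 + 2*3) + 249) = 2*((-3 + 6) + 249) = 2*(3 + 249) = 2*252 = 504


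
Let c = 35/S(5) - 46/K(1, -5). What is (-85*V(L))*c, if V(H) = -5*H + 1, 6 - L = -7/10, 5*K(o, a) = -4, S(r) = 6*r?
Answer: 486200/3 ≈ 1.6207e+5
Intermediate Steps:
K(o, a) = -4/5 (K(o, a) = (1/5)*(-4) = -4/5)
L = 67/10 (L = 6 - (-7)/10 = 6 - 1*(-7/10) = 6 + 7/10 = 67/10 ≈ 6.7000)
V(H) = 1 - 5*H
c = 176/3 (c = 35/((6*5)) - 46/(-4/5) = 35/30 - 46*(-5/4) = 35*(1/30) + 115/2 = 7/6 + 115/2 = 176/3 ≈ 58.667)
(-85*V(L))*c = -85*(1 - 5*67/10)*(176/3) = -85*(1 - 67/2)*(176/3) = -85*(-65/2)*(176/3) = (5525/2)*(176/3) = 486200/3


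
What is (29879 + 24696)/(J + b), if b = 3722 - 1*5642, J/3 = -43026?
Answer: -54575/130998 ≈ -0.41661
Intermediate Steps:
J = -129078 (J = 3*(-43026) = -129078)
b = -1920 (b = 3722 - 5642 = -1920)
(29879 + 24696)/(J + b) = (29879 + 24696)/(-129078 - 1920) = 54575/(-130998) = 54575*(-1/130998) = -54575/130998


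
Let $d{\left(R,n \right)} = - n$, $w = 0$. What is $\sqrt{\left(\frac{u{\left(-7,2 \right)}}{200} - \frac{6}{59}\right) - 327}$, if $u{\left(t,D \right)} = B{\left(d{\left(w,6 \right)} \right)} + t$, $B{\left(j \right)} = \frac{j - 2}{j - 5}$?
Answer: $\frac{i \sqrt{55115508558}}{12980} \approx 18.087 i$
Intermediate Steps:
$B{\left(j \right)} = \frac{-2 + j}{-5 + j}$
$u{\left(t,D \right)} = \frac{8}{11} + t$ ($u{\left(t,D \right)} = \frac{-2 - 6}{-5 - 6} + t = \frac{1}{-11} \left(-8\right) + t = \left(- \frac{1}{11}\right) \left(-8\right) + t = \frac{8}{11} + t$)
$\sqrt{\left(\frac{u{\left(-7,2 \right)}}{200} - \frac{6}{59}\right) - 327} = \sqrt{\left(\frac{\frac{8}{11} - 7}{200} - \frac{6}{59}\right) - 327} = \sqrt{\left(\left(- \frac{69}{11}\right) \frac{1}{200} - \frac{6}{59}\right) - 327} = \sqrt{\left(- \frac{69}{2200} - \frac{6}{59}\right) - 327} = \sqrt{- \frac{17271}{129800} - 327} = \sqrt{- \frac{42461871}{129800}} = \frac{i \sqrt{55115508558}}{12980}$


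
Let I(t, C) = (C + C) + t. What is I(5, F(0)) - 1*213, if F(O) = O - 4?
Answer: -216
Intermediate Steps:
F(O) = -4 + O
I(t, C) = t + 2*C (I(t, C) = 2*C + t = t + 2*C)
I(5, F(0)) - 1*213 = (5 + 2*(-4 + 0)) - 1*213 = (5 + 2*(-4)) - 213 = (5 - 8) - 213 = -3 - 213 = -216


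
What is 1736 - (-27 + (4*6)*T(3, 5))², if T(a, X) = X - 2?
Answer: -289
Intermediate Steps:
T(a, X) = -2 + X
1736 - (-27 + (4*6)*T(3, 5))² = 1736 - (-27 + (4*6)*(-2 + 5))² = 1736 - (-27 + 24*3)² = 1736 - (-27 + 72)² = 1736 - 1*45² = 1736 - 1*2025 = 1736 - 2025 = -289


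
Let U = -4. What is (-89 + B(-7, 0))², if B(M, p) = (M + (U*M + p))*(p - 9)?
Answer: 77284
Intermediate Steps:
B(M, p) = (-9 + p)*(p - 3*M) (B(M, p) = (M + (-4*M + p))*(p - 9) = (M + (p - 4*M))*(-9 + p) = (p - 3*M)*(-9 + p) = (-9 + p)*(p - 3*M))
(-89 + B(-7, 0))² = (-89 + (0² - 9*0 + 27*(-7) - 3*(-7)*0))² = (-89 + (0 + 0 - 189 + 0))² = (-89 - 189)² = (-278)² = 77284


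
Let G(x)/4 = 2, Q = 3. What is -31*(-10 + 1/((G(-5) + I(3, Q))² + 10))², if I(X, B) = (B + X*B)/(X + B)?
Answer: -37441831/12100 ≈ -3094.4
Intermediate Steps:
I(X, B) = (B + B*X)/(B + X)
G(x) = 8 (G(x) = 4*2 = 8)
-31*(-10 + 1/((G(-5) + I(3, Q))² + 10))² = -31*(-10 + 1/((8 + 3*(1 + 3)/(3 + 3))² + 10))² = -31*(-10 + 1/((8 + 3*4/6)² + 10))² = -31*(-10 + 1/((8 + 3*(⅙)*4)² + 10))² = -31*(-10 + 1/((8 + 2)² + 10))² = -31*(-10 + 1/(10² + 10))² = -31*(-10 + 1/(100 + 10))² = -31*(-10 + 1/110)² = -31*(-1099/110)² = -31*1207801/12100 = -37441831/12100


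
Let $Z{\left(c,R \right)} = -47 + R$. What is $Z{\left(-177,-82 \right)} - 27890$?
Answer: $-28019$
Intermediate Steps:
$Z{\left(-177,-82 \right)} - 27890 = \left(-47 - 82\right) - 27890 = -129 - 27890 = -28019$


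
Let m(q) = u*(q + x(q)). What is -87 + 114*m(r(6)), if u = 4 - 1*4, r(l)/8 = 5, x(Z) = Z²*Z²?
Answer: -87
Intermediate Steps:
x(Z) = Z⁴
r(l) = 40 (r(l) = 8*5 = 40)
u = 0 (u = 4 - 4 = 0)
m(q) = 0 (m(q) = 0*(q + q⁴) = 0)
-87 + 114*m(r(6)) = -87 + 114*0 = -87 + 0 = -87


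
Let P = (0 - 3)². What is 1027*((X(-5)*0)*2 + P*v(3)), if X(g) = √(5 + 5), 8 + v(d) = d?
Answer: -46215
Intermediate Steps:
v(d) = -8 + d
X(g) = √10
P = 9 (P = (-3)² = 9)
1027*((X(-5)*0)*2 + P*v(3)) = 1027*((√10*0)*2 + 9*(-8 + 3)) = 1027*(0*2 + 9*(-5)) = 1027*(0 - 45) = 1027*(-45) = -46215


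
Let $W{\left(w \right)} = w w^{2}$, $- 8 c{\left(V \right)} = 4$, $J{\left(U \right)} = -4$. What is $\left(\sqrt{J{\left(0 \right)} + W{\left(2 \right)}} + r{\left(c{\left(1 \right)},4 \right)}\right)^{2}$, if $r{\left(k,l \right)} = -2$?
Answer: $0$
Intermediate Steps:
$c{\left(V \right)} = - \frac{1}{2}$ ($c{\left(V \right)} = \left(- \frac{1}{8}\right) 4 = - \frac{1}{2}$)
$W{\left(w \right)} = w^{3}$
$\left(\sqrt{J{\left(0 \right)} + W{\left(2 \right)}} + r{\left(c{\left(1 \right)},4 \right)}\right)^{2} = \left(\sqrt{-4 + 2^{3}} - 2\right)^{2} = \left(\sqrt{-4 + 8} - 2\right)^{2} = \left(\sqrt{4} - 2\right)^{2} = \left(2 - 2\right)^{2} = 0^{2} = 0$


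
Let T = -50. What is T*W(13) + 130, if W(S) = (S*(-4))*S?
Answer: 33930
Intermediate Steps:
W(S) = -4*S² (W(S) = (-4*S)*S = -4*S²)
T*W(13) + 130 = -(-200)*13² + 130 = -(-200)*169 + 130 = -50*(-676) + 130 = 33800 + 130 = 33930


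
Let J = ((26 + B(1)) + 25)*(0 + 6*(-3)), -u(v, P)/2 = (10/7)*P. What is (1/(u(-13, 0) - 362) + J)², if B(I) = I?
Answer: 114807801889/131044 ≈ 8.7610e+5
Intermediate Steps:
u(v, P) = -20*P/7 (u(v, P) = -2*10/7*P = -2*10*(⅐)*P = -20*P/7)
J = -936 (J = ((26 + 1) + 25)*(0 + 6*(-3)) = (27 + 25)*(0 - 18) = 52*(-18) = -936)
(1/(u(-13, 0) - 362) + J)² = (1/(-20/7*0 - 362) - 936)² = (1/(0 - 362) - 936)² = (1/(-362) - 936)² = (-1/362 - 936)² = (-338833/362)² = 114807801889/131044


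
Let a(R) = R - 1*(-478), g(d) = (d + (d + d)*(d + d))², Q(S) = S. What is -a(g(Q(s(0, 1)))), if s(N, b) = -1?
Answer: -487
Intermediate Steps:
g(d) = (d + 4*d²)² (g(d) = (d + (2*d)*(2*d))² = (d + 4*d²)²)
a(R) = 478 + R (a(R) = R + 478 = 478 + R)
-a(g(Q(s(0, 1)))) = -(478 + (-1)²*(1 + 4*(-1))²) = -(478 + 1*(1 - 4)²) = -(478 + 1*(-3)²) = -(478 + 1*9) = -(478 + 9) = -1*487 = -487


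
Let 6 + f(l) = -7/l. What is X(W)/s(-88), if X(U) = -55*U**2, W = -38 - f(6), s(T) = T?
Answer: 171125/288 ≈ 594.18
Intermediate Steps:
f(l) = -6 - 7/l
W = -185/6 (W = -38 - (-6 - 7/6) = -38 - 1*(-43/6) = -38 + 43/6 = -185/6 ≈ -30.833)
X(W)/s(-88) = -55*(-185/6)**2/(-88) = -55*34225/36*(-1/88) = -1882375/36*(-1/88) = 171125/288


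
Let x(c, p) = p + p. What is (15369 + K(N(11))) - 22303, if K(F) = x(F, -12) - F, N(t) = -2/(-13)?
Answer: -90456/13 ≈ -6958.2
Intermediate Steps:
x(c, p) = 2*p
N(t) = 2/13 (N(t) = -2*(-1/13) = 2/13)
K(F) = -24 - F (K(F) = 2*(-12) - F = -24 - F)
(15369 + K(N(11))) - 22303 = (15369 + (-24 - 1*2/13)) - 22303 = (15369 + (-24 - 2/13)) - 22303 = (15369 - 314/13) - 22303 = 199483/13 - 22303 = -90456/13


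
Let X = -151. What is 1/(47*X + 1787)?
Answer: -1/5310 ≈ -0.00018832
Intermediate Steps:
1/(47*X + 1787) = 1/(47*(-151) + 1787) = 1/(-7097 + 1787) = 1/(-5310) = -1/5310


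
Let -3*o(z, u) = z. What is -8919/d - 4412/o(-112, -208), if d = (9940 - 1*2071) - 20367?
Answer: -6851025/58324 ≈ -117.46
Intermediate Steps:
o(z, u) = -z/3
d = -12498 (d = (9940 - 2071) - 20367 = 7869 - 20367 = -12498)
-8919/d - 4412/o(-112, -208) = -8919/(-12498) - 4412/((-⅓*(-112))) = -8919*(-1/12498) - 4412/112/3 = 2973/4166 - 4412*3/112 = 2973/4166 - 3309/28 = -6851025/58324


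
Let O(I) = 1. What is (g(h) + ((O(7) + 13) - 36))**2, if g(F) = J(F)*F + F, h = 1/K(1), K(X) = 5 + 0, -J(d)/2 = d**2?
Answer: 7436529/15625 ≈ 475.94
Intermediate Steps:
J(d) = -2*d**2
K(X) = 5
h = 1/5 ≈ 0.20000
g(F) = F - 2*F**3 (g(F) = (-2*F**2)*F + F = -2*F**3 + F = F - 2*F**3)
(g(h) + ((O(7) + 13) - 36))**2 = ((1/5 - 2*(1/5)**3) + ((1 + 13) - 36))**2 = ((1/5 - 2*1/125) + (14 - 36))**2 = ((1/5 - 2/125) - 22)**2 = (23/125 - 22)**2 = (-2727/125)**2 = 7436529/15625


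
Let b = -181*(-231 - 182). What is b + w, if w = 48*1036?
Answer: 124481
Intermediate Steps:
b = 74753 (b = -181*(-413) = 74753)
w = 49728
b + w = 74753 + 49728 = 124481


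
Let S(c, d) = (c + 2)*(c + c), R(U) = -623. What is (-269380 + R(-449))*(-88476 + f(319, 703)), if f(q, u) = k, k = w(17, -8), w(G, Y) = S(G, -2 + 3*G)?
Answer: 23714363490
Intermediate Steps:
S(c, d) = 2*c*(2 + c) (S(c, d) = (2 + c)*(2*c) = 2*c*(2 + c))
w(G, Y) = 2*G*(2 + G)
k = 646 (k = 2*17*(2 + 17) = 2*17*19 = 646)
f(q, u) = 646
(-269380 + R(-449))*(-88476 + f(319, 703)) = (-269380 - 623)*(-88476 + 646) = -270003*(-87830) = 23714363490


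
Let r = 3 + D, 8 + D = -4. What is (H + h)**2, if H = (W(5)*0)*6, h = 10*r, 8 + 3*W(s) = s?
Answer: 8100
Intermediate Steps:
D = -12 (D = -8 - 4 = -12)
W(s) = -8/3 + s/3
r = -9 (r = 3 - 12 = -9)
h = -90 (h = 10*(-9) = -90)
H = 0 (H = ((-8/3 + (1/3)*5)*0)*6 = ((-8/3 + 5/3)*0)*6 = -1*0*6 = 0*6 = 0)
(H + h)**2 = (0 - 90)**2 = (-90)**2 = 8100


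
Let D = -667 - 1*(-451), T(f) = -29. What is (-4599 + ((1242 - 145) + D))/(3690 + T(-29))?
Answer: -3718/3661 ≈ -1.0156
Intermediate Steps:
D = -216 (D = -667 + 451 = -216)
(-4599 + ((1242 - 145) + D))/(3690 + T(-29)) = (-4599 + ((1242 - 145) - 216))/(3690 - 29) = (-4599 + (1097 - 216))/3661 = (-4599 + 881)*(1/3661) = -3718*1/3661 = -3718/3661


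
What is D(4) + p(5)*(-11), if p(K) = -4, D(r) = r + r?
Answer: 52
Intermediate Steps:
D(r) = 2*r
D(4) + p(5)*(-11) = 2*4 - 4*(-11) = 8 + 44 = 52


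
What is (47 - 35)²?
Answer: 144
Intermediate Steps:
(47 - 35)² = 12² = 144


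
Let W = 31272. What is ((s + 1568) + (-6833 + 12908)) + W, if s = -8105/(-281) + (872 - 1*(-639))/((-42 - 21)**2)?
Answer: 43434064771/1115289 ≈ 38944.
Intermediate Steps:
s = 32593336/1115289 (s = -8105*(-1/281) + (872 + 639)/((-63)**2) = 8105/281 + 1511/3969 = 32593336/1115289 ≈ 29.224)
((s + 1568) + (-6833 + 12908)) + W = ((32593336/1115289 + 1568) + (-6833 + 12908)) + 31272 = (1781366488/1115289 + 6075) + 31272 = 8556747163/1115289 + 31272 = 43434064771/1115289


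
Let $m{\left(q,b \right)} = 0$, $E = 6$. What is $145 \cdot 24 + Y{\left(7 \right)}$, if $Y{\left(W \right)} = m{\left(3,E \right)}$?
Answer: $3480$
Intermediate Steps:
$Y{\left(W \right)} = 0$
$145 \cdot 24 + Y{\left(7 \right)} = 145 \cdot 24 + 0 = 3480 + 0 = 3480$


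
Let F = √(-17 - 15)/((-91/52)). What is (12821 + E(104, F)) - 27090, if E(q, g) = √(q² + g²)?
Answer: -14269 + 8*√8273/7 ≈ -14165.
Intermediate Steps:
F = -16*I*√2/7 (F = √(-32)/((-91*1/52)) = (4*I*√2)/(-7/4) = (4*I*√2)*(-4/7) = -16*I*√2/7 ≈ -3.2325*I)
E(q, g) = √(g² + q²)
(12821 + E(104, F)) - 27090 = (12821 + √((-16*I*√2/7)² + 104²)) - 27090 = (12821 + √(-512/49 + 10816)) - 27090 = (12821 + √(529472/49)) - 27090 = (12821 + 8*√8273/7) - 27090 = -14269 + 8*√8273/7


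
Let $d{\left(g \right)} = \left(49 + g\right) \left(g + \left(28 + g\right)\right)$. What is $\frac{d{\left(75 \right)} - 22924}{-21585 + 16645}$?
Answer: $\frac{213}{1235} \approx 0.17247$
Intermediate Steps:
$d{\left(g \right)} = \left(28 + 2 g\right) \left(49 + g\right)$ ($d{\left(g \right)} = \left(49 + g\right) \left(28 + 2 g\right) = \left(28 + 2 g\right) \left(49 + g\right)$)
$\frac{d{\left(75 \right)} - 22924}{-21585 + 16645} = \frac{\left(1372 + 2 \cdot 75^{2} + 126 \cdot 75\right) - 22924}{-21585 + 16645} = \frac{\left(1372 + 2 \cdot 5625 + 9450\right) - 22924}{-4940} = \left(\left(1372 + 11250 + 9450\right) - 22924\right) \left(- \frac{1}{4940}\right) = \left(22072 - 22924\right) \left(- \frac{1}{4940}\right) = \left(-852\right) \left(- \frac{1}{4940}\right) = \frac{213}{1235}$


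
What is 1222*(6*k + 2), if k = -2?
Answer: -12220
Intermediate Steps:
1222*(6*k + 2) = 1222*(6*(-2) + 2) = 1222*(-12 + 2) = 1222*(-10) = -12220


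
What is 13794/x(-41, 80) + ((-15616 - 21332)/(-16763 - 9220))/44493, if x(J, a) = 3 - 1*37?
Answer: -2657785452709/6551015841 ≈ -405.71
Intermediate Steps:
x(J, a) = -34 (x(J, a) = 3 - 37 = -34)
13794/x(-41, 80) + ((-15616 - 21332)/(-16763 - 9220))/44493 = 13794/(-34) + ((-15616 - 21332)/(-16763 - 9220))/44493 = 13794*(-1/34) - 36948/(-25983)*(1/44493) = -6897/17 - 36948*(-1/25983)*(1/44493) = -6897/17 + (12316/8661)*(1/44493) = -6897/17 + 12316/385353873 = -2657785452709/6551015841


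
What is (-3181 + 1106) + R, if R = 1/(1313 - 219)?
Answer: -2270049/1094 ≈ -2075.0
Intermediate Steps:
R = 1/1094 ≈ 0.00091408
(-3181 + 1106) + R = (-3181 + 1106) + 1/1094 = -2075 + 1/1094 = -2270049/1094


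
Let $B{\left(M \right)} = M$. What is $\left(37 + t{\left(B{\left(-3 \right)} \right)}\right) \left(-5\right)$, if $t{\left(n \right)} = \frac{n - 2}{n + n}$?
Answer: $- \frac{1135}{6} \approx -189.17$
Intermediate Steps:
$t{\left(n \right)} = \frac{-2 + n}{2 n}$
$\left(37 + t{\left(B{\left(-3 \right)} \right)}\right) \left(-5\right) = \left(37 + \frac{-2 - 3}{2 \left(-3\right)}\right) \left(-5\right) = \left(37 + \frac{1}{2} \left(- \frac{1}{3}\right) \left(-5\right)\right) \left(-5\right) = \left(37 + \frac{5}{6}\right) \left(-5\right) = \frac{227}{6} \left(-5\right) = - \frac{1135}{6}$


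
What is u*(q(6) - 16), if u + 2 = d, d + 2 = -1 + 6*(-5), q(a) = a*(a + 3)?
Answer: -1330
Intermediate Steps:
q(a) = a*(3 + a)
d = -33 (d = -2 + (-1 + 6*(-5)) = -2 + (-1 - 30) = -2 - 31 = -33)
u = -35 (u = -2 - 33 = -35)
u*(q(6) - 16) = -35*(6*(3 + 6) - 16) = -35*(6*9 - 16) = -35*(54 - 16) = -35*38 = -1330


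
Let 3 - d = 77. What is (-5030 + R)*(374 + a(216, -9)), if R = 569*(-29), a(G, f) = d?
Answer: -6459300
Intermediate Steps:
d = -74 (d = 3 - 1*77 = 3 - 77 = -74)
a(G, f) = -74
R = -16501
(-5030 + R)*(374 + a(216, -9)) = (-5030 - 16501)*(374 - 74) = -21531*300 = -6459300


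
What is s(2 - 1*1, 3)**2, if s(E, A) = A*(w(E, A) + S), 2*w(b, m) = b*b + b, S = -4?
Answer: 81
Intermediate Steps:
w(b, m) = b/2 + b**2/2 (w(b, m) = (b*b + b)/2 = (b**2 + b)/2 = (b + b**2)/2 = b/2 + b**2/2)
s(E, A) = A*(-4 + E*(1 + E)/2) (s(E, A) = A*(E*(1 + E)/2 - 4) = A*(-4 + E*(1 + E)/2))
s(2 - 1*1, 3)**2 = ((1/2)*3*(-8 + (2 - 1*1)*(1 + (2 - 1*1))))**2 = ((1/2)*3*(-8 + (2 - 1)*(1 + (2 - 1))))**2 = ((1/2)*3*(-8 + 1*(1 + 1)))**2 = ((1/2)*3*(-8 + 1*2))**2 = ((1/2)*3*(-8 + 2))**2 = ((1/2)*3*(-6))**2 = (-9)**2 = 81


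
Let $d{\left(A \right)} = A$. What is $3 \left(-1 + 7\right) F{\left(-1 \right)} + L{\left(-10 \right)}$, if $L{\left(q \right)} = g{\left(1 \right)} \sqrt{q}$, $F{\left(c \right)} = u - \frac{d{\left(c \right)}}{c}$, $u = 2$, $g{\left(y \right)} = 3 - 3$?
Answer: $18$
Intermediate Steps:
$g{\left(y \right)} = 0$ ($g{\left(y \right)} = 3 - 3 = 0$)
$F{\left(c \right)} = 1$ ($F{\left(c \right)} = 2 - \frac{c}{c} = 2 - 1 = 1$)
$L{\left(q \right)} = 0$ ($L{\left(q \right)} = 0 \sqrt{q} = 0$)
$3 \left(-1 + 7\right) F{\left(-1 \right)} + L{\left(-10 \right)} = 3 \left(-1 + 7\right) 1 + 0 = 3 \cdot 6 \cdot 1 + 0 = 18 \cdot 1 + 0 = 18 + 0 = 18$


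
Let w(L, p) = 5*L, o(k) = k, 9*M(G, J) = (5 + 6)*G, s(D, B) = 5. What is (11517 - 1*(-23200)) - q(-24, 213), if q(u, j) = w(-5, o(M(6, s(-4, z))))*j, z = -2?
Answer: 40042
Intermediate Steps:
M(G, J) = 11*G/9 (M(G, J) = ((5 + 6)*G)/9 = (11*G)/9 = 11*G/9)
q(u, j) = -25*j (q(u, j) = (5*(-5))*j = -25*j)
(11517 - 1*(-23200)) - q(-24, 213) = (11517 - 1*(-23200)) - (-25)*213 = (11517 + 23200) - 1*(-5325) = 34717 + 5325 = 40042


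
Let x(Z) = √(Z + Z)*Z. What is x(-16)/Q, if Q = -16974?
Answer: 32*I*√2/8487 ≈ 0.0053323*I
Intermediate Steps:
x(Z) = √2*Z^(3/2) (x(Z) = √(2*Z)*Z = (√2*√Z)*Z = √2*Z^(3/2))
x(-16)/Q = (√2*(-16)^(3/2))/(-16974) = (√2*(-64*I))*(-1/16974) = -64*I*√2*(-1/16974) = 32*I*√2/8487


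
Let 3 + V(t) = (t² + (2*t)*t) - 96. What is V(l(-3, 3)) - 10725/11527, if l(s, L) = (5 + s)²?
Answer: -598602/11527 ≈ -51.930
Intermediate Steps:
V(t) = -99 + 3*t² (V(t) = -3 + ((t² + (2*t)*t) - 96) = -3 + ((t² + 2*t²) - 96) = -3 + (3*t² - 96) = -3 + (-96 + 3*t²) = -99 + 3*t²)
V(l(-3, 3)) - 10725/11527 = (-99 + 3*((5 - 3)²)²) - 10725/11527 = (-99 + 3*(2²)²) - 10725/11527 = (-99 + 3*4²) - 1*10725/11527 = (-99 + 3*16) - 10725/11527 = (-99 + 48) - 10725/11527 = -51 - 10725/11527 = -598602/11527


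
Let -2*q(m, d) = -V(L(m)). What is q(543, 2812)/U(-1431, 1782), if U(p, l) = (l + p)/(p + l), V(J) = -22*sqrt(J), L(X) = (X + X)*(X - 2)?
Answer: -11*sqrt(587526) ≈ -8431.5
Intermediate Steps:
L(X) = 2*X*(-2 + X) (L(X) = (2*X)*(-2 + X) = 2*X*(-2 + X))
q(m, d) = -11*sqrt(2)*sqrt(m*(-2 + m)) (q(m, d) = -(-1)*(-22*sqrt(2)*sqrt(m*(-2 + m)))/2 = -11*sqrt(2)*sqrt(m*(-2 + m)))
U(p, l) = 1 (U(p, l) = (l + p)/(l + p) = 1)
q(543, 2812)/U(-1431, 1782) = -11*sqrt(2)*sqrt(543*(-2 + 543))/1 = -11*sqrt(2)*sqrt(543*541)*1 = -11*sqrt(2)*sqrt(293763)*1 = -11*sqrt(587526)*1 = -11*sqrt(587526)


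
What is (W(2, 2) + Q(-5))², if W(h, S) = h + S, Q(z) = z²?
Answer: 841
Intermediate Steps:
W(h, S) = S + h
(W(2, 2) + Q(-5))² = ((2 + 2) + (-5)²)² = (4 + 25)² = 29² = 841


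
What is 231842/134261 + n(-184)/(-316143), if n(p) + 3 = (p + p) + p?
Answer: 24456580087/14148558441 ≈ 1.7286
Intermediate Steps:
n(p) = -3 + 3*p (n(p) = -3 + ((p + p) + p) = -3 + (2*p + p) = -3 + 3*p)
231842/134261 + n(-184)/(-316143) = 231842/134261 + (-3 + 3*(-184))/(-316143) = 231842*(1/134261) + (-3 - 552)*(-1/316143) = 231842/134261 - 555*(-1/316143) = 231842/134261 + 185/105381 = 24456580087/14148558441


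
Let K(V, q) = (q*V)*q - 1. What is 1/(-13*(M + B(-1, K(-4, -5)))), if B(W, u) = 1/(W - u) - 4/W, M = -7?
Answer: 100/3887 ≈ 0.025727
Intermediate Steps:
K(V, q) = -1 + V*q**2 (K(V, q) = (V*q)*q - 1 = V*q**2 - 1 = -1 + V*q**2)
B(W, u) = 1/(W - u) - 4/W
1/(-13*(M + B(-1, K(-4, -5)))) = 1/(-13*(-7 + (-3*(-1) + 4*(-1 - 4*(-5)**2))/((-1)*(-1 - (-1 - 4*(-5)**2))))) = 1/(-13*(-7 - (3 + 4*(-1 - 4*25))/(-1 - (-1 - 4*25)))) = 1/(-13*(-7 - (3 + 4*(-1 - 100))/(-1 - (-1 - 100)))) = 1/(-13*(-7 - (3 + 4*(-101))/(-1 - 1*(-101)))) = 1/(-13*(-7 - (3 - 404)/(-1 + 101))) = 1/(-13*(-7 - 1*(-401)/100)) = 1/(-13*(-7 - 1*1/100*(-401))) = 1/(-13*(-7 + 401/100)) = 1/(-13*(-299/100)) = 1/(3887/100) = 100/3887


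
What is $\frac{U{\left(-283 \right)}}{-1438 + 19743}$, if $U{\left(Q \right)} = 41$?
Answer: $\frac{41}{18305} \approx 0.0022398$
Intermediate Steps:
$\frac{U{\left(-283 \right)}}{-1438 + 19743} = \frac{41}{-1438 + 19743} = \frac{41}{18305}$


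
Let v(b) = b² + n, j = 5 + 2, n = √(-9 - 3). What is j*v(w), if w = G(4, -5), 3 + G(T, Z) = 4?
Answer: 7 + 14*I*√3 ≈ 7.0 + 24.249*I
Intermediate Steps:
n = 2*I*√3 (n = √(-12) = 2*I*√3 ≈ 3.4641*I)
j = 7
G(T, Z) = 1 (G(T, Z) = -3 + 4 = 1)
w = 1
v(b) = b² + 2*I*√3
j*v(w) = 7*(1² + 2*I*√3) = 7*(1 + 2*I*√3) = 7 + 14*I*√3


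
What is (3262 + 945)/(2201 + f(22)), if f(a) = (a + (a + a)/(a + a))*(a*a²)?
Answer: 4207/247105 ≈ 0.017025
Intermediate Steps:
f(a) = a³*(1 + a) (f(a) = (a + (2*a)/((2*a)))*a³ = (a + (2*a)*(1/(2*a)))*a³ = (a + 1)*a³ = (1 + a)*a³ = a³*(1 + a))
(3262 + 945)/(2201 + f(22)) = (3262 + 945)/(2201 + 22³*(1 + 22)) = 4207/(2201 + 10648*23) = 4207/(2201 + 244904) = 4207/247105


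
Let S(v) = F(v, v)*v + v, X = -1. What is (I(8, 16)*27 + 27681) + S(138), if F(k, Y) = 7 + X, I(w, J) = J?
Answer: 29079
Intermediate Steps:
F(k, Y) = 6 (F(k, Y) = 7 - 1 = 6)
S(v) = 7*v (S(v) = 6*v + v = 7*v)
(I(8, 16)*27 + 27681) + S(138) = (16*27 + 27681) + 7*138 = (432 + 27681) + 966 = 28113 + 966 = 29079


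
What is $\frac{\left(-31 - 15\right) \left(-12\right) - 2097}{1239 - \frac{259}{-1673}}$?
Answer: $- \frac{369255}{296158} \approx -1.2468$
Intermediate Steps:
$\frac{\left(-31 - 15\right) \left(-12\right) - 2097}{1239 - \frac{259}{-1673}} = \frac{\left(-46\right) \left(-12\right) - 2097}{1239 - - \frac{37}{239}} = \frac{552 - 2097}{1239 + \frac{37}{239}} = - \frac{1545}{\frac{296158}{239}} = \left(-1545\right) \frac{239}{296158} = - \frac{369255}{296158}$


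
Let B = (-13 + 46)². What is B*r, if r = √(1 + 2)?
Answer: 1089*√3 ≈ 1886.2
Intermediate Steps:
r = √3 ≈ 1.7320
B = 1089 (B = 33² = 1089)
B*r = 1089*√3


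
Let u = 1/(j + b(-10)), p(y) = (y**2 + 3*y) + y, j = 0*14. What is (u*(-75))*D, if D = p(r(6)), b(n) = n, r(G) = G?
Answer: 450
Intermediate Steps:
j = 0
p(y) = y**2 + 4*y
D = 60 (D = 6*(4 + 6) = 6*10 = 60)
u = -1/10 (u = 1/(0 - 10) = 1/(-10) = -1/10 ≈ -0.10000)
(u*(-75))*D = -1/10*(-75)*60 = (15/2)*60 = 450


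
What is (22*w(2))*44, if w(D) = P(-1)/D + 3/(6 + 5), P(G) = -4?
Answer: -1672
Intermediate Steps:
w(D) = 3/11 - 4/D (w(D) = -4/D + 3/(6 + 5) = -4/D + 3/11 = 3/11 - 4/D)
(22*w(2))*44 = (22*(3/11 - 4/2))*44 = (22*(3/11 - 4*½))*44 = (22*(3/11 - 2))*44 = (22*(-19/11))*44 = -38*44 = -1672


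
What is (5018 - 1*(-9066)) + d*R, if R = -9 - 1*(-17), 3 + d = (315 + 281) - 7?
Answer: 18772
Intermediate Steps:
d = 586 (d = -3 + ((315 + 281) - 7) = -3 + (596 - 7) = -3 + 589 = 586)
R = 8 (R = -9 + 17 = 8)
(5018 - 1*(-9066)) + d*R = (5018 - 1*(-9066)) + 586*8 = (5018 + 9066) + 4688 = 14084 + 4688 = 18772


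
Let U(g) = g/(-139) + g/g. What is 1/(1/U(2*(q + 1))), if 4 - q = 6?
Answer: 141/139 ≈ 1.0144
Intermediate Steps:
q = -2 (q = 4 - 1*6 = 4 - 6 = -2)
U(g) = 1 - g/139 (U(g) = g*(-1/139) + 1 = -g/139 + 1 = 1 - g/139)
1/(1/U(2*(q + 1))) = 1/(1/(1 - 2*(-2 + 1)/139)) = 1/(1/(1 - 2*(-1)/139)) = 1/(1/(1 - 1/139*(-2))) = 1/(1/(1 + 2/139)) = 1/(1/(141/139)) = 1/(139/141) = 141/139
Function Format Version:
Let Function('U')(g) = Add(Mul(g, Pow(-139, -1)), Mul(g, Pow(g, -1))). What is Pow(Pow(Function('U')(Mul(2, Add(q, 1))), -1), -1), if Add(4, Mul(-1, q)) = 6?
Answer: Rational(141, 139) ≈ 1.0144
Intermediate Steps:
q = -2 (q = Add(4, Mul(-1, 6)) = Add(4, -6) = -2)
Function('U')(g) = Add(1, Mul(Rational(-1, 139), g)) (Function('U')(g) = Add(Mul(g, Rational(-1, 139)), 1) = Add(Mul(Rational(-1, 139), g), 1) = Add(1, Mul(Rational(-1, 139), g)))
Pow(Pow(Function('U')(Mul(2, Add(q, 1))), -1), -1) = Pow(Pow(Add(1, Mul(Rational(-1, 139), Mul(2, Add(-2, 1)))), -1), -1) = Pow(Pow(Add(1, Mul(Rational(-1, 139), Mul(2, -1))), -1), -1) = Pow(Pow(Add(1, Mul(Rational(-1, 139), -2)), -1), -1) = Pow(Pow(Add(1, Rational(2, 139)), -1), -1) = Pow(Pow(Rational(141, 139), -1), -1) = Pow(Rational(139, 141), -1) = Rational(141, 139)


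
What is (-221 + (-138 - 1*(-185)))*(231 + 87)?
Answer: -55332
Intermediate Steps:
(-221 + (-138 - 1*(-185)))*(231 + 87) = (-221 + (-138 + 185))*318 = (-221 + 47)*318 = -174*318 = -55332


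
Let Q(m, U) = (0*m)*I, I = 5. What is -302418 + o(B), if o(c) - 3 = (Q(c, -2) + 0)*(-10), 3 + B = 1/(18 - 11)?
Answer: -302415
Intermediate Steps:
Q(m, U) = 0 (Q(m, U) = (0*m)*5 = 0*5 = 0)
B = -20/7 (B = -3 + 1/(18 - 11) = -3 + 1/7 = -3 + ⅐ = -20/7 ≈ -2.8571)
o(c) = 3 (o(c) = 3 + (0 + 0)*(-10) = 3 + 0*(-10) = 3 + 0 = 3)
-302418 + o(B) = -302418 + 3 = -302415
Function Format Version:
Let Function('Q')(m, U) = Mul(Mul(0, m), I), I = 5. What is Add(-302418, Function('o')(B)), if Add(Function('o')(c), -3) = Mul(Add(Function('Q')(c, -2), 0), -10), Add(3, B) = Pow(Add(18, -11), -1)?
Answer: -302415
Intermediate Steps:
Function('Q')(m, U) = 0 (Function('Q')(m, U) = Mul(Mul(0, m), 5) = Mul(0, 5) = 0)
B = Rational(-20, 7) (B = Add(-3, Pow(Add(18, -11), -1)) = Add(-3, Pow(7, -1)) = Add(-3, Rational(1, 7)) = Rational(-20, 7) ≈ -2.8571)
Function('o')(c) = 3 (Function('o')(c) = Add(3, Mul(Add(0, 0), -10)) = Add(3, Mul(0, -10)) = Add(3, 0) = 3)
Add(-302418, Function('o')(B)) = Add(-302418, 3) = -302415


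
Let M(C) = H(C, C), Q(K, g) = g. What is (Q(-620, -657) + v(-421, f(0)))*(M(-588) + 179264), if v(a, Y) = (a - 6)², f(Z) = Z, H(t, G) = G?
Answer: 32460426272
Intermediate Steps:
M(C) = C
v(a, Y) = (-6 + a)²
(Q(-620, -657) + v(-421, f(0)))*(M(-588) + 179264) = (-657 + (-6 - 421)²)*(-588 + 179264) = (-657 + (-427)²)*178676 = (-657 + 182329)*178676 = 181672*178676 = 32460426272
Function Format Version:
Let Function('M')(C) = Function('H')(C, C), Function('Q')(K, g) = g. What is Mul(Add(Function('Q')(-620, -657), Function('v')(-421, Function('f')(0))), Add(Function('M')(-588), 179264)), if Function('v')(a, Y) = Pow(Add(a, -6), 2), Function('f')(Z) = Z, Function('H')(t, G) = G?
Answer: 32460426272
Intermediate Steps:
Function('M')(C) = C
Function('v')(a, Y) = Pow(Add(-6, a), 2)
Mul(Add(Function('Q')(-620, -657), Function('v')(-421, Function('f')(0))), Add(Function('M')(-588), 179264)) = Mul(Add(-657, Pow(Add(-6, -421), 2)), Add(-588, 179264)) = Mul(Add(-657, Pow(-427, 2)), 178676) = Mul(Add(-657, 182329), 178676) = Mul(181672, 178676) = 32460426272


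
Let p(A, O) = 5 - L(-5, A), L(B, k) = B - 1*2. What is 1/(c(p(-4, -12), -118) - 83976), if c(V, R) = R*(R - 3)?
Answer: -1/69698 ≈ -1.4348e-5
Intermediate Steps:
L(B, k) = -2 + B (L(B, k) = B - 2 = -2 + B)
p(A, O) = 12 (p(A, O) = 5 - (-2 - 5) = 5 - 1*(-7) = 5 + 7 = 12)
c(V, R) = R*(-3 + R)
1/(c(p(-4, -12), -118) - 83976) = 1/(-118*(-3 - 118) - 83976) = 1/(-118*(-121) - 83976) = 1/(14278 - 83976) = 1/(-69698) = -1/69698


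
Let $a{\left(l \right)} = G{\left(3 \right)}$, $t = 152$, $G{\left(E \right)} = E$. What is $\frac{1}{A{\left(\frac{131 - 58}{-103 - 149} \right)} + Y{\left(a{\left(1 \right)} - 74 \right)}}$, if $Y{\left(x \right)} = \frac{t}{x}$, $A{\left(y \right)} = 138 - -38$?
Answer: $\frac{71}{12344} \approx 0.0057518$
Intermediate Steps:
$A{\left(y \right)} = 176$ ($A{\left(y \right)} = 138 + 38 = 176$)
$a{\left(l \right)} = 3$
$Y{\left(x \right)} = \frac{152}{x}$
$\frac{1}{A{\left(\frac{131 - 58}{-103 - 149} \right)} + Y{\left(a{\left(1 \right)} - 74 \right)}} = \frac{1}{176 + \frac{152}{3 - 74}} = \frac{1}{176 + \frac{152}{-71}} = \frac{1}{176 + 152 \left(- \frac{1}{71}\right)} = \frac{1}{176 - \frac{152}{71}} = \frac{1}{\frac{12344}{71}} = \frac{71}{12344}$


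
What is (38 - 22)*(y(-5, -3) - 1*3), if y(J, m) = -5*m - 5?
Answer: 112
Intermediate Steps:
y(J, m) = -5 - 5*m
(38 - 22)*(y(-5, -3) - 1*3) = (38 - 22)*((-5 - 5*(-3)) - 1*3) = 16*((-5 + 15) - 3) = 16*(10 - 3) = 16*7 = 112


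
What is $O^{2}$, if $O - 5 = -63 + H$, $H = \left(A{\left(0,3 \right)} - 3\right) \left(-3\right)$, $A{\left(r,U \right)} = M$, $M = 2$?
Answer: $3025$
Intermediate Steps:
$A{\left(r,U \right)} = 2$
$H = 3$ ($H = \left(2 - 3\right) \left(-3\right) = \left(-1\right) \left(-3\right) = 3$)
$O = -55$ ($O = 5 + \left(-63 + 3\right) = 5 - 60 = -55$)
$O^{2} = \left(-55\right)^{2} = 3025$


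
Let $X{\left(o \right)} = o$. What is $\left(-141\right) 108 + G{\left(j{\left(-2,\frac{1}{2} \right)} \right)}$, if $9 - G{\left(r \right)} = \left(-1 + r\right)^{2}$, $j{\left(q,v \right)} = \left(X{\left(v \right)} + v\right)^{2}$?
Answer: $-15219$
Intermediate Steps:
$j{\left(q,v \right)} = 4 v^{2}$ ($j{\left(q,v \right)} = \left(v + v\right)^{2} = \left(2 v\right)^{2} = 4 v^{2}$)
$G{\left(r \right)} = 9 - \left(-1 + r\right)^{2}$
$\left(-141\right) 108 + G{\left(j{\left(-2,\frac{1}{2} \right)} \right)} = \left(-141\right) 108 + \left(9 - \left(-1 + 4 \left(\frac{1}{2}\right)^{2}\right)^{2}\right) = -15228 + \left(9 - \left(-1 + \frac{4}{4}\right)^{2}\right) = -15228 + \left(9 - \left(-1 + 4 \cdot \frac{1}{4}\right)^{2}\right) = -15228 + \left(9 - \left(-1 + 1\right)^{2}\right) = -15228 + \left(9 - 0^{2}\right) = -15228 + \left(9 - 0\right) = -15228 + \left(9 + 0\right) = -15228 + 9 = -15219$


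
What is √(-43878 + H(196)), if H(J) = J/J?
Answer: I*√43877 ≈ 209.47*I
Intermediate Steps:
H(J) = 1
√(-43878 + H(196)) = √(-43878 + 1) = √(-43877) = I*√43877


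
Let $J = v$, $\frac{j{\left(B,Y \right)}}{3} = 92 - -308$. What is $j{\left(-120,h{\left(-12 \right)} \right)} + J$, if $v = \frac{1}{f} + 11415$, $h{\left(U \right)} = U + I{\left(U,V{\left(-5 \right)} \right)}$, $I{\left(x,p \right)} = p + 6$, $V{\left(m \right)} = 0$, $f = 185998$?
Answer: $\frac{2346364771}{185998} \approx 12615.0$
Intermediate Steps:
$I{\left(x,p \right)} = 6 + p$
$h{\left(U \right)} = 6 + U$ ($h{\left(U \right)} = U + \left(6 + 0\right) = U + 6 = 6 + U$)
$j{\left(B,Y \right)} = 1200$ ($j{\left(B,Y \right)} = 3 \left(92 - -308\right) = 3 \left(92 + 308\right) = 3 \cdot 400 = 1200$)
$v = \frac{2123167171}{185998}$ ($v = \frac{1}{185998} + 11415 = \frac{2123167171}{185998} \approx 11415.0$)
$J = \frac{2123167171}{185998} \approx 11415.0$
$j{\left(-120,h{\left(-12 \right)} \right)} + J = 1200 + \frac{2123167171}{185998} = \frac{2346364771}{185998}$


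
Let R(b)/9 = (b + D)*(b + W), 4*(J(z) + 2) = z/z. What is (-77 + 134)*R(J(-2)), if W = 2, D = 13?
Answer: 23085/16 ≈ 1442.8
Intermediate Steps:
J(z) = -7/4 (J(z) = -2 + (z/z)/4 = -2 + (¼)*1 = -2 + ¼ = -7/4)
R(b) = 9*(2 + b)*(13 + b) (R(b) = 9*((b + 13)*(b + 2)) = 9*((13 + b)*(2 + b)) = 9*((2 + b)*(13 + b)) = 9*(2 + b)*(13 + b))
(-77 + 134)*R(J(-2)) = (-77 + 134)*(234 + 9*(-7/4)² + 135*(-7/4)) = 57*(234 + 9*(49/16) - 945/4) = 57*(234 + 441/16 - 945/4) = 57*(405/16) = 23085/16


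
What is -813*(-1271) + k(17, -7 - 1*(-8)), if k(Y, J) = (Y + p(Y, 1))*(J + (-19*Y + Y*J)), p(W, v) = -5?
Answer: 1029663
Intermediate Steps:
k(Y, J) = (-5 + Y)*(J - 19*Y + J*Y) (k(Y, J) = (Y - 5)*(J + (-19*Y + Y*J)) = (-5 + Y)*(J + (-19*Y + J*Y)) = (-5 + Y)*(J - 19*Y + J*Y))
-813*(-1271) + k(17, -7 - 1*(-8)) = -813*(-1271) + (-19*17² - 5*(-7 - 1*(-8)) + 95*17 + (-7 - 1*(-8))*17² - 4*(-7 - 1*(-8))*17) = 1033323 + (-19*289 - 5*(-7 + 8) + 1615 + (-7 + 8)*289 - 4*(-7 + 8)*17) = 1033323 + (-5491 - 5*1 + 1615 + 1*289 - 4*1*17) = 1033323 + (-5491 - 5 + 1615 + 289 - 68) = 1033323 - 3660 = 1029663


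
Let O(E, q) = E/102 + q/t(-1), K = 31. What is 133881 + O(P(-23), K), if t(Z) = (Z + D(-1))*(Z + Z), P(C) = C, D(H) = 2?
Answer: 6827129/51 ≈ 1.3387e+5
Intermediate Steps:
t(Z) = 2*Z*(2 + Z) (t(Z) = (Z + 2)*(Z + Z) = (2 + Z)*(2*Z) = 2*Z*(2 + Z))
O(E, q) = -q/2 + E/102 (O(E, q) = E/102 + q/((2*(-1)*(2 - 1))) = E*(1/102) + q/((2*(-1)*1)) = E/102 + q/(-2) = E/102 + q*(-½) = E/102 - q/2 = -q/2 + E/102)
133881 + O(P(-23), K) = 133881 + (-½*31 + (1/102)*(-23)) = 133881 + (-31/2 - 23/102) = 133881 - 802/51 = 6827129/51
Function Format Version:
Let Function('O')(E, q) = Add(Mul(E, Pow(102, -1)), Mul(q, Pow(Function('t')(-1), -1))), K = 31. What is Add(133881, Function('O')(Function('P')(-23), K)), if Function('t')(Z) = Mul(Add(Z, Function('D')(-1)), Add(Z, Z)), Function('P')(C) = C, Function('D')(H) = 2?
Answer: Rational(6827129, 51) ≈ 1.3387e+5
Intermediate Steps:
Function('t')(Z) = Mul(2, Z, Add(2, Z)) (Function('t')(Z) = Mul(Add(Z, 2), Add(Z, Z)) = Mul(Add(2, Z), Mul(2, Z)) = Mul(2, Z, Add(2, Z)))
Function('O')(E, q) = Add(Mul(Rational(-1, 2), q), Mul(Rational(1, 102), E)) (Function('O')(E, q) = Add(Mul(E, Pow(102, -1)), Mul(q, Pow(Mul(2, -1, Add(2, -1)), -1))) = Add(Mul(E, Rational(1, 102)), Mul(q, Pow(Mul(2, -1, 1), -1))) = Add(Mul(Rational(1, 102), E), Mul(q, Pow(-2, -1))) = Add(Mul(Rational(1, 102), E), Mul(q, Rational(-1, 2))) = Add(Mul(Rational(1, 102), E), Mul(Rational(-1, 2), q)) = Add(Mul(Rational(-1, 2), q), Mul(Rational(1, 102), E)))
Add(133881, Function('O')(Function('P')(-23), K)) = Add(133881, Add(Mul(Rational(-1, 2), 31), Mul(Rational(1, 102), -23))) = Add(133881, Add(Rational(-31, 2), Rational(-23, 102))) = Add(133881, Rational(-802, 51)) = Rational(6827129, 51)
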